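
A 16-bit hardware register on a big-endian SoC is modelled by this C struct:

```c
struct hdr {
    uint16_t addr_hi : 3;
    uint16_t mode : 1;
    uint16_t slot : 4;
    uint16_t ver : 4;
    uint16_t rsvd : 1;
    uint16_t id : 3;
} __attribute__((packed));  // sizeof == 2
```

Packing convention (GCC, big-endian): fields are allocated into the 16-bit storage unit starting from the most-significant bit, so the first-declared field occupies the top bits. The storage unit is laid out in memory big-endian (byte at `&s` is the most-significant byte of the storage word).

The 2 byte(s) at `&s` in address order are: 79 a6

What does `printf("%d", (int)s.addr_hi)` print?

3

[0]=0x79 [1]=0xa6 (big-endian) → word 0x79a6
addr_hi [13+:3] = (word>>13) & 0x7 = 3  ←
mode [12+:1] = (word>>12) & 0x1 = 1
slot [8+:4] = (word>>8) & 0xf = 9
ver [4+:4] = (word>>4) & 0xf = 10
rsvd [3+:1] = (word>>3) & 0x1 = 0
id [0+:3] = (word>>0) & 0x7 = 6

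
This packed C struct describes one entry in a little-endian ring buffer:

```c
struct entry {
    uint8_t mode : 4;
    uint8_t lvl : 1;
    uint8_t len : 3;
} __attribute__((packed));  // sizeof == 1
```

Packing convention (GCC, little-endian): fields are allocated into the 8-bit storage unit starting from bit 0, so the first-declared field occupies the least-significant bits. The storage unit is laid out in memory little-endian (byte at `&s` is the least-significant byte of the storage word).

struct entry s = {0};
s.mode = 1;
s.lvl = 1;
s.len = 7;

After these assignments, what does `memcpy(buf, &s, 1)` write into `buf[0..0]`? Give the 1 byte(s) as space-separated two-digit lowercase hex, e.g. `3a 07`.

f1

mode:4 = 1 → 0x1 << 0 → word 0x01
lvl:1 = 1 → 0x1 << 4 → word 0x11
len:3 = 7 → 0x7 << 5 → word 0xf1
word = 0xf1 → little-endian bytes:
  [0]=0xf1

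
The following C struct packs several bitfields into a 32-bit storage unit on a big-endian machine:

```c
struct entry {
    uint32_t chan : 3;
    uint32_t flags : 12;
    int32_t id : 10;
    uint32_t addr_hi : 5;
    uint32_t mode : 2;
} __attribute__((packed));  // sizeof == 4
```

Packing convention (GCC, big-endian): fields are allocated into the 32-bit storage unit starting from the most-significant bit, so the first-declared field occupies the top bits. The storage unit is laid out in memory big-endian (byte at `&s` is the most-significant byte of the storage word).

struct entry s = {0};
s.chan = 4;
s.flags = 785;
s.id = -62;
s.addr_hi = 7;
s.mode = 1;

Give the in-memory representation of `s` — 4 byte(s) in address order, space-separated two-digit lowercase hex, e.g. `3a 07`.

chan:3 = 4 → 0x4 << 29 → word 0x80000000
flags:12 = 785 → 0x311 << 17 → word 0x86220000
id:10 = -62 → 0x3c2 << 7 → word 0x8623e100
addr_hi:5 = 7 → 0x7 << 2 → word 0x8623e11c
mode:2 = 1 → 0x1 << 0 → word 0x8623e11d
word = 0x8623e11d → big-endian bytes:
  [0]=0x86  [1]=0x23  [2]=0xe1  [3]=0x1d

86 23 e1 1d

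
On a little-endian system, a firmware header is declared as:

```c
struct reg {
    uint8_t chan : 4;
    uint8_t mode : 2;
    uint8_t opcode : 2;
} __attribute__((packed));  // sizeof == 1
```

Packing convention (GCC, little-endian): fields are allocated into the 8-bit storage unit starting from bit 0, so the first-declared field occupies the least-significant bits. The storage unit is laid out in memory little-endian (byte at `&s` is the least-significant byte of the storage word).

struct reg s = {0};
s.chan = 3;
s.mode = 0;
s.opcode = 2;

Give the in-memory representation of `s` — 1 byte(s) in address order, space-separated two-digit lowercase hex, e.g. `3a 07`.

chan:4 = 3 → 0x3 << 0 → word 0x03
mode:2 = 0 → 0x0 << 4 → word 0x03
opcode:2 = 2 → 0x2 << 6 → word 0x83
word = 0x83 → little-endian bytes:
  [0]=0x83

83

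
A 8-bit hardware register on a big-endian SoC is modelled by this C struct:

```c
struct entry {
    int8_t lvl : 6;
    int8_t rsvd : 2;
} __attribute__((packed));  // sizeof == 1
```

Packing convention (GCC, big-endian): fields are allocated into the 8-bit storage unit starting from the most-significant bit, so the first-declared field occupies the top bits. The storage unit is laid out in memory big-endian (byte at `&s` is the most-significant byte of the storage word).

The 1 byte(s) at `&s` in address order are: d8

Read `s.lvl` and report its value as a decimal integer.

[0]=0xd8 (big-endian) → word 0xd8
lvl:6 @ bit 2 → (0xd8>>2)&0x3f = 0x36  ←
rsvd:2 @ bit 0 → (0xd8>>0)&0x3 = 0x0
lvl signed 6b, MSB=1: 54 - 64 = -10

-10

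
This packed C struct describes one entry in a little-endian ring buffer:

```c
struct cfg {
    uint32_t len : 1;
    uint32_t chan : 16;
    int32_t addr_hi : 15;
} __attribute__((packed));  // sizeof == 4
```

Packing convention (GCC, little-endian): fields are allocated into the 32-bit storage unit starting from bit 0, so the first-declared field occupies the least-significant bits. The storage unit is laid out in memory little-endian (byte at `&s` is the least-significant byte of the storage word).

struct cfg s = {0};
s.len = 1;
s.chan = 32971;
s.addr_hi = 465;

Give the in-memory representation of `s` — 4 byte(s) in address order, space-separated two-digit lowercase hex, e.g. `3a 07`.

len:1 = 1 → 0x1 << 0 → word 0x00000001
chan:16 = 32971 → 0x80cb << 1 → word 0x00010197
addr_hi:15 = 465 → 0x1d1 << 17 → word 0x03a30197
word = 0x03a30197 → little-endian bytes:
  [0]=0x97  [1]=0x01  [2]=0xa3  [3]=0x03

97 01 a3 03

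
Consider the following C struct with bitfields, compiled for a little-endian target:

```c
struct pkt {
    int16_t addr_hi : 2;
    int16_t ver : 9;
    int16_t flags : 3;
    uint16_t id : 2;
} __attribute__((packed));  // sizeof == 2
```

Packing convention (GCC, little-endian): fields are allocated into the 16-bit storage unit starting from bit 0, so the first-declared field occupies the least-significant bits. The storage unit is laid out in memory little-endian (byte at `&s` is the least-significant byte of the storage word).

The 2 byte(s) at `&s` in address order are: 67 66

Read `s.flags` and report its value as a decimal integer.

-4

[0]=0x67 [1]=0x66 (little-endian) → word 0x6667
addr_hi:2 @ bit 0 → (0x6667>>0)&0x3 = 0x3
ver:9 @ bit 2 → (0x6667>>2)&0x1ff = 0x199
flags:3 @ bit 11 → (0x6667>>11)&0x7 = 0x4  ←
id:2 @ bit 14 → (0x6667>>14)&0x3 = 0x1
flags signed 3b, MSB=1: 4 - 8 = -4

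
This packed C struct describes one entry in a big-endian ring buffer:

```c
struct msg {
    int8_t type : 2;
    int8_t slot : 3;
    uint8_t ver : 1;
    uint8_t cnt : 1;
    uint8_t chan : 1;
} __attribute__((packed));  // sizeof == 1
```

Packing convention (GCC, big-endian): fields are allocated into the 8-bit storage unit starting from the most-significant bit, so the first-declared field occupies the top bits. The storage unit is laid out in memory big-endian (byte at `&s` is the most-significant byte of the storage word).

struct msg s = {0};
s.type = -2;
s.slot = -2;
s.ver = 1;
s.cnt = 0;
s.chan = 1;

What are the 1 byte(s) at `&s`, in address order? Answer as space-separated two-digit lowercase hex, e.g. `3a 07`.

[6+:2] type=-2 & 0x3 = 0x2; word=0x80
[3+:3] slot=-2 & 0x7 = 0x6; word=0xb0
[2+:1] ver=1 & 0x1 = 0x1; word=0xb4
[1+:1] cnt=0 & 0x1 = 0x0; word=0xb4
[0+:1] chan=1 & 0x1 = 0x1; word=0xb5
word = 0xb5 → big-endian bytes:
  [0]=0xb5

b5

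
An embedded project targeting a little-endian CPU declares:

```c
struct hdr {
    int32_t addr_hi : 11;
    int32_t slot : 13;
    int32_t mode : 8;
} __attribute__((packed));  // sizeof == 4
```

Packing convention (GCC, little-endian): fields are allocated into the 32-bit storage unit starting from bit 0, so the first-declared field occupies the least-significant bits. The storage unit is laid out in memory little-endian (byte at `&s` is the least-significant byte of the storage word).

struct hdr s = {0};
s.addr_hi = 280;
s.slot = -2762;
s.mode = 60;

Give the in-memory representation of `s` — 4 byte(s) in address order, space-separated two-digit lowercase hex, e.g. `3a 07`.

18 b1 a9 3c

addr_hi:11 = 280 → 0x118 << 0 → word 0x00000118
slot:13 = -2762 → 0x1536 << 11 → word 0x00a9b118
mode:8 = 60 → 0x3c << 24 → word 0x3ca9b118
word = 0x3ca9b118 → little-endian bytes:
  [0]=0x18  [1]=0xb1  [2]=0xa9  [3]=0x3c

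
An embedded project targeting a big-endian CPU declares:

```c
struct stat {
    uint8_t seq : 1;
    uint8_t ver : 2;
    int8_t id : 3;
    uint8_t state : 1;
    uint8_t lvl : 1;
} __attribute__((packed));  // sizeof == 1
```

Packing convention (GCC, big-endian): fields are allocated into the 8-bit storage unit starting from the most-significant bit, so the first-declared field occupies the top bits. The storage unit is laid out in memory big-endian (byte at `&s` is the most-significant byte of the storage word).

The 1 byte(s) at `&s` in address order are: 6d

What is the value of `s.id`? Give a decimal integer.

[0]=0x6d (big-endian) → word 0x6d
seq [7+:1] = (word>>7) & 0x1 = 0
ver [5+:2] = (word>>5) & 0x3 = 3
id [2+:3] = (word>>2) & 0x7 = 3  ←
state [1+:1] = (word>>1) & 0x1 = 0
lvl [0+:1] = (word>>0) & 0x1 = 1
id signed 3b, MSB=0: value = 3

3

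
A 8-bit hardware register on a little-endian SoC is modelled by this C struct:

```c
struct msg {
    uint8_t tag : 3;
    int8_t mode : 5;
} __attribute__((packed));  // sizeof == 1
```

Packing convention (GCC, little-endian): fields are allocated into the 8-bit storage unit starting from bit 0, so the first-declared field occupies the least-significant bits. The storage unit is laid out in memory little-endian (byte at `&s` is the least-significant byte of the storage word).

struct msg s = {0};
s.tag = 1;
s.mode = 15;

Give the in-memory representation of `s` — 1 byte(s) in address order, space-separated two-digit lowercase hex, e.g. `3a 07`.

79

tag:3 = 1 → 0x1 << 0 → word 0x01
mode:5 = 15 → 0xf << 3 → word 0x79
word = 0x79 → little-endian bytes:
  [0]=0x79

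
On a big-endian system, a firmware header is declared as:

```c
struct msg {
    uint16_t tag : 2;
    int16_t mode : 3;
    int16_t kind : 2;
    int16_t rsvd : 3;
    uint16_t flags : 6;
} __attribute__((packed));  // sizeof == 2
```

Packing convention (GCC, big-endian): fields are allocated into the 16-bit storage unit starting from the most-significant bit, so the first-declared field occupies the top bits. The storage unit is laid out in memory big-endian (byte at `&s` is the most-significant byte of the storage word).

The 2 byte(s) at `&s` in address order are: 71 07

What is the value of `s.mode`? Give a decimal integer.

-2

[0]=0x71 [1]=0x07 (big-endian) → word 0x7107
tag:2 @ bit 14 → (0x7107>>14)&0x3 = 0x1
mode:3 @ bit 11 → (0x7107>>11)&0x7 = 0x6  ←
kind:2 @ bit 9 → (0x7107>>9)&0x3 = 0x0
rsvd:3 @ bit 6 → (0x7107>>6)&0x7 = 0x4
flags:6 @ bit 0 → (0x7107>>0)&0x3f = 0x7
mode signed 3b, MSB=1: 6 - 8 = -2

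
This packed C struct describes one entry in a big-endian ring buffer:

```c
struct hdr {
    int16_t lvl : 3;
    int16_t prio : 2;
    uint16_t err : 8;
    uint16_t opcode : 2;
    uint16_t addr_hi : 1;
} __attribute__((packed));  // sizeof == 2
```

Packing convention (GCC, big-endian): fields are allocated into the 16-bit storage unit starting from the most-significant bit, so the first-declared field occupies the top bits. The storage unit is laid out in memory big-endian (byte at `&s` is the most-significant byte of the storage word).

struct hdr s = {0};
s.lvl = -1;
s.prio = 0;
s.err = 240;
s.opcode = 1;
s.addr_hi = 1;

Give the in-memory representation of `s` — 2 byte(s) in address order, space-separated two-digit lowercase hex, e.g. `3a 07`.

lvl (3b) val=-1 bits=0x7 at bit 13: 0xe000
prio (2b) val=0 bits=0x0 at bit 11: 0xe000
err (8b) val=240 bits=0xf0 at bit 3: 0xe780
opcode (2b) val=1 bits=0x1 at bit 1: 0xe782
addr_hi (1b) val=1 bits=0x1 at bit 0: 0xe783
word = 0xe783 → big-endian bytes:
  [0]=0xe7  [1]=0x83

e7 83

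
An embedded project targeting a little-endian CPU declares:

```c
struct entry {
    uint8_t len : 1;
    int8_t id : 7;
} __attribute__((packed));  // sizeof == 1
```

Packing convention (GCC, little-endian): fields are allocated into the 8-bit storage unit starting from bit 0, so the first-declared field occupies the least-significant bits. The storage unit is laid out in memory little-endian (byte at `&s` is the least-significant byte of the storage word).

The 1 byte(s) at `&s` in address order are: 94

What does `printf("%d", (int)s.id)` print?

[0]=0x94 (little-endian) → word 0x94
len [0+:1] = (word>>0) & 0x1 = 0
id [1+:7] = (word>>1) & 0x7f = 74  ←
id signed 7b, MSB=1: 74 - 128 = -54

-54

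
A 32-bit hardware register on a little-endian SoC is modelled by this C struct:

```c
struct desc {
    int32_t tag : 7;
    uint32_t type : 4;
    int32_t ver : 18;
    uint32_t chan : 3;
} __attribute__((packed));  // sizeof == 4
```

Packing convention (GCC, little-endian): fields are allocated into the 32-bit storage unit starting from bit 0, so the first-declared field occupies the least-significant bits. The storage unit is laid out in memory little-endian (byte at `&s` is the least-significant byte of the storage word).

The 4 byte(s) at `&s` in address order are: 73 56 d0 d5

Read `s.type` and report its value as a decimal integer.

[0]=0x73 [1]=0x56 [2]=0xd0 [3]=0xd5 (little-endian) → word 0xd5d05673
tag:7 @ bit 0 → (0xd5d05673>>0)&0x7f = 0x73
type:4 @ bit 7 → (0xd5d05673>>7)&0xf = 0xc  ←
ver:18 @ bit 11 → (0xd5d05673>>11)&0x3ffff = 0x2ba0a
chan:3 @ bit 29 → (0xd5d05673>>29)&0x7 = 0x6

12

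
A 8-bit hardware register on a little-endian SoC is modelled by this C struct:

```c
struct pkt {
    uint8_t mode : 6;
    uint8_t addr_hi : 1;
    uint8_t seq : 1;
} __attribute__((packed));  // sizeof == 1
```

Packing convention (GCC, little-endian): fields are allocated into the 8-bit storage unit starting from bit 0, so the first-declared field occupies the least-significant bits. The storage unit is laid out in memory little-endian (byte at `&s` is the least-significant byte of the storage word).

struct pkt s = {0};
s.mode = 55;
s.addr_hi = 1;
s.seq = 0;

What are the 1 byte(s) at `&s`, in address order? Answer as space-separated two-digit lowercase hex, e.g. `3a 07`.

mode (6b) val=55 bits=0x37 at bit 0: 0x37
addr_hi (1b) val=1 bits=0x1 at bit 6: 0x77
seq (1b) val=0 bits=0x0 at bit 7: 0x77
word = 0x77 → little-endian bytes:
  [0]=0x77

77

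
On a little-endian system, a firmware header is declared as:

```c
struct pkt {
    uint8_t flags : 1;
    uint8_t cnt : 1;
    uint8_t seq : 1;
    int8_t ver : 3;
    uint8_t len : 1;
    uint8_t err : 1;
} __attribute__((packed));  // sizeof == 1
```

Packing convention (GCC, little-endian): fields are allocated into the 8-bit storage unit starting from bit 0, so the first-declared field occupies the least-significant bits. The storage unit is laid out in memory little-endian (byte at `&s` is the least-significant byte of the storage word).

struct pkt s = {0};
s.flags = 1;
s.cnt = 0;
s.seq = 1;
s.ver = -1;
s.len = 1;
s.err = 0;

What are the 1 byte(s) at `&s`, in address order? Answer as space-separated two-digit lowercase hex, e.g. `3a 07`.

7d

[0+:1] flags=1 & 0x1 = 0x1; word=0x01
[1+:1] cnt=0 & 0x1 = 0x0; word=0x01
[2+:1] seq=1 & 0x1 = 0x1; word=0x05
[3+:3] ver=-1 & 0x7 = 0x7; word=0x3d
[6+:1] len=1 & 0x1 = 0x1; word=0x7d
[7+:1] err=0 & 0x1 = 0x0; word=0x7d
word = 0x7d → little-endian bytes:
  [0]=0x7d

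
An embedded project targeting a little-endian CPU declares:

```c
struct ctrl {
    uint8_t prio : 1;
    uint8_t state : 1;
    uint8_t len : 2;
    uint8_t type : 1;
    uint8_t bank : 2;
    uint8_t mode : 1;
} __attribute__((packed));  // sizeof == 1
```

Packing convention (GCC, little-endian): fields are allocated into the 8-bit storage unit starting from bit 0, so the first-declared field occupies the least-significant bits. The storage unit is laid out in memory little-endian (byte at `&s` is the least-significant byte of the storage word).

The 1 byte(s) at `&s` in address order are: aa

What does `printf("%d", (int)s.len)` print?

[0]=0xaa (little-endian) → word 0xaa
prio:1 @ bit 0 → (0xaa>>0)&0x1 = 0x0
state:1 @ bit 1 → (0xaa>>1)&0x1 = 0x1
len:2 @ bit 2 → (0xaa>>2)&0x3 = 0x2  ←
type:1 @ bit 4 → (0xaa>>4)&0x1 = 0x0
bank:2 @ bit 5 → (0xaa>>5)&0x3 = 0x1
mode:1 @ bit 7 → (0xaa>>7)&0x1 = 0x1

2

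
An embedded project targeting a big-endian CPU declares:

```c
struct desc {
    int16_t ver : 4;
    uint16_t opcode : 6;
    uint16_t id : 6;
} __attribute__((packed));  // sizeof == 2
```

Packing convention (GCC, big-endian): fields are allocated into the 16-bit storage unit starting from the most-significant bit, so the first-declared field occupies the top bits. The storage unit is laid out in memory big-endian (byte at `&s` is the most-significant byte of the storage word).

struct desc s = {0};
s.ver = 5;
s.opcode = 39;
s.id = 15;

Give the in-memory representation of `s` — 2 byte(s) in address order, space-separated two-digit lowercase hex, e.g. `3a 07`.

59 cf

ver:4 = 5 → 0x5 << 12 → word 0x5000
opcode:6 = 39 → 0x27 << 6 → word 0x59c0
id:6 = 15 → 0xf << 0 → word 0x59cf
word = 0x59cf → big-endian bytes:
  [0]=0x59  [1]=0xcf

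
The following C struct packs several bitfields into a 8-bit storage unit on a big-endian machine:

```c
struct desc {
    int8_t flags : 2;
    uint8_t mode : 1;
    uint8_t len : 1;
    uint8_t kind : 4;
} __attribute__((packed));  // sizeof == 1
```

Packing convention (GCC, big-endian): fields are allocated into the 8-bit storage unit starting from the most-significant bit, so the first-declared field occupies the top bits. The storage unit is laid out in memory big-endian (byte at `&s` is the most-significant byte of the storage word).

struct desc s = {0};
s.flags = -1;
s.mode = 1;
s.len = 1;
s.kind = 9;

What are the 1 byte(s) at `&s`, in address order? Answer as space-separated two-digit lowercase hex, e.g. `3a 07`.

f9

[6+:2] flags=-1 & 0x3 = 0x3; word=0xc0
[5+:1] mode=1 & 0x1 = 0x1; word=0xe0
[4+:1] len=1 & 0x1 = 0x1; word=0xf0
[0+:4] kind=9 & 0xf = 0x9; word=0xf9
word = 0xf9 → big-endian bytes:
  [0]=0xf9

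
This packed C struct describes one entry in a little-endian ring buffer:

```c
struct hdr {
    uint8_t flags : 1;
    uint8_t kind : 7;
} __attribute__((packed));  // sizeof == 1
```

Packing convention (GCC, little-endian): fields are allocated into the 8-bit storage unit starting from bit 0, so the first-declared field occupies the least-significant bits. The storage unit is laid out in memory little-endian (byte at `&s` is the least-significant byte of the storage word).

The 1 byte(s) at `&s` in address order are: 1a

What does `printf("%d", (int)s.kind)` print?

13

[0]=0x1a (little-endian) → word 0x1a
flags [0+:1] = (word>>0) & 0x1 = 0
kind [1+:7] = (word>>1) & 0x7f = 13  ←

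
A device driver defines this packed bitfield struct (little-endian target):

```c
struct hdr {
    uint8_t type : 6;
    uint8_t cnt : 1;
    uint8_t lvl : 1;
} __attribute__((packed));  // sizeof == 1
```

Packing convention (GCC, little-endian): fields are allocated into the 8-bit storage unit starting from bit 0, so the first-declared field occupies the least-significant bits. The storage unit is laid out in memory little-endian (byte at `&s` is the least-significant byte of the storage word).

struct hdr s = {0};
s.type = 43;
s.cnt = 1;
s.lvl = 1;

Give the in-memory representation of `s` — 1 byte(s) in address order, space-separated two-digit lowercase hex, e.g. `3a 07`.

eb

[0+:6] type=43 & 0x3f = 0x2b; word=0x2b
[6+:1] cnt=1 & 0x1 = 0x1; word=0x6b
[7+:1] lvl=1 & 0x1 = 0x1; word=0xeb
word = 0xeb → little-endian bytes:
  [0]=0xeb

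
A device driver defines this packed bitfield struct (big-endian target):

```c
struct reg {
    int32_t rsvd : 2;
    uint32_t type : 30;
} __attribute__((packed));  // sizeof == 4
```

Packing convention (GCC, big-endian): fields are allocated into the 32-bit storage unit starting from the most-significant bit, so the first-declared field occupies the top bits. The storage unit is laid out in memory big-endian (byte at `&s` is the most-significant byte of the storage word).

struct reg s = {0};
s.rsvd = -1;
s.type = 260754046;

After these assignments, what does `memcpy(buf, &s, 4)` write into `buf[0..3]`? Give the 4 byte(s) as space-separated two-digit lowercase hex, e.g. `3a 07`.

cf 8a ca 7e

rsvd (2b) val=-1 bits=0x3 at bit 30: 0xc0000000
type (30b) val=260754046 bits=0xf8aca7e at bit 0: 0xcf8aca7e
word = 0xcf8aca7e → big-endian bytes:
  [0]=0xcf  [1]=0x8a  [2]=0xca  [3]=0x7e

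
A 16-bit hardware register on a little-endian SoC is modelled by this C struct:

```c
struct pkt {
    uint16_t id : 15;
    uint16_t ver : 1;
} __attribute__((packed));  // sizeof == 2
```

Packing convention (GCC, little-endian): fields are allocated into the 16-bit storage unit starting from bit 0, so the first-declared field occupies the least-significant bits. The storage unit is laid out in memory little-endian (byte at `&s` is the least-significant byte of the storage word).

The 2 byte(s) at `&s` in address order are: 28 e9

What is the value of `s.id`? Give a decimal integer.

[0]=0x28 [1]=0xe9 (little-endian) → word 0xe928
id:15 @ bit 0 → (0xe928>>0)&0x7fff = 0x6928  ←
ver:1 @ bit 15 → (0xe928>>15)&0x1 = 0x1

26920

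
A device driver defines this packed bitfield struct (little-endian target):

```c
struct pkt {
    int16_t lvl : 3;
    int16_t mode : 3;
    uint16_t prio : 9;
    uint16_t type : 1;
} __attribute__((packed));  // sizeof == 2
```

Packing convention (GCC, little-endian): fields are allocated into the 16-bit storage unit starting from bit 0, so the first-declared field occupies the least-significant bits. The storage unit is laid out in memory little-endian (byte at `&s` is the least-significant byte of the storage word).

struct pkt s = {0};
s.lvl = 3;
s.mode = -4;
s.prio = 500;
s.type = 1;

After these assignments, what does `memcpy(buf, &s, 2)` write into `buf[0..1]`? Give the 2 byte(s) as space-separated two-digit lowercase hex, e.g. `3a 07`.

23 fd

lvl (3b) val=3 bits=0x3 at bit 0: 0x0003
mode (3b) val=-4 bits=0x4 at bit 3: 0x0023
prio (9b) val=500 bits=0x1f4 at bit 6: 0x7d23
type (1b) val=1 bits=0x1 at bit 15: 0xfd23
word = 0xfd23 → little-endian bytes:
  [0]=0x23  [1]=0xfd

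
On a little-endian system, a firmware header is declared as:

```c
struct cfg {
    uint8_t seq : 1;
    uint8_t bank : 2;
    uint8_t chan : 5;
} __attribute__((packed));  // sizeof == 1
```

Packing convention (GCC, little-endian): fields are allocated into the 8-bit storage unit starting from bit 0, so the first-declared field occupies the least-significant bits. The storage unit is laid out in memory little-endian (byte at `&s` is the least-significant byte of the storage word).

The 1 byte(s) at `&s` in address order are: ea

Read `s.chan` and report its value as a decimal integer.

29

[0]=0xea (little-endian) → word 0xea
seq:1 @ bit 0 → (0xea>>0)&0x1 = 0x0
bank:2 @ bit 1 → (0xea>>1)&0x3 = 0x1
chan:5 @ bit 3 → (0xea>>3)&0x1f = 0x1d  ←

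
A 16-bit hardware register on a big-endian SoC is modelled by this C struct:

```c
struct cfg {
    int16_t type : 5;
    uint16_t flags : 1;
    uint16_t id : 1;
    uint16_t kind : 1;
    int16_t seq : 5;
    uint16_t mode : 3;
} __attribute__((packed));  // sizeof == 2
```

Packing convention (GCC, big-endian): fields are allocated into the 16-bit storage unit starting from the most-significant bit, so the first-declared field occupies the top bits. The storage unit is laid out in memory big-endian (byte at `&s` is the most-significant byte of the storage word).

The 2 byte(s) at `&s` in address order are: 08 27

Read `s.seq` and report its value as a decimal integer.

4

[0]=0x08 [1]=0x27 (big-endian) → word 0x0827
type [11+:5] = (word>>11) & 0x1f = 1
flags [10+:1] = (word>>10) & 0x1 = 0
id [9+:1] = (word>>9) & 0x1 = 0
kind [8+:1] = (word>>8) & 0x1 = 0
seq [3+:5] = (word>>3) & 0x1f = 4  ←
mode [0+:3] = (word>>0) & 0x7 = 7
seq signed 5b, MSB=0: value = 4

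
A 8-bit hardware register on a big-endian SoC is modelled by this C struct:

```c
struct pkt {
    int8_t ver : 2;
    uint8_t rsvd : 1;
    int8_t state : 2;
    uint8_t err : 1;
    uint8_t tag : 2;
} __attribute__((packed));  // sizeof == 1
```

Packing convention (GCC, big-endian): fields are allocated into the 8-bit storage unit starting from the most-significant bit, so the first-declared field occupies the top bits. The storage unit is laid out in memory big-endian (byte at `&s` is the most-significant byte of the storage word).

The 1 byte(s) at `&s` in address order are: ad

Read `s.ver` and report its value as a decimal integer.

[0]=0xad (big-endian) → word 0xad
ver:2 @ bit 6 → (0xad>>6)&0x3 = 0x2  ←
rsvd:1 @ bit 5 → (0xad>>5)&0x1 = 0x1
state:2 @ bit 3 → (0xad>>3)&0x3 = 0x1
err:1 @ bit 2 → (0xad>>2)&0x1 = 0x1
tag:2 @ bit 0 → (0xad>>0)&0x3 = 0x1
ver signed 2b, MSB=1: 2 - 4 = -2

-2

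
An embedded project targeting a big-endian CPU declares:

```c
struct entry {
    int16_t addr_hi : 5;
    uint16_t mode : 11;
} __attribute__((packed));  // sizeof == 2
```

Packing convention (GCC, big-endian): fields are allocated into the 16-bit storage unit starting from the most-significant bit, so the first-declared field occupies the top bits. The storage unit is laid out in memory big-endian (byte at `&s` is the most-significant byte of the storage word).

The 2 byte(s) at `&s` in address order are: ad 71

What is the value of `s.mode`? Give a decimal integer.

1393

[0]=0xad [1]=0x71 (big-endian) → word 0xad71
addr_hi:5 @ bit 11 → (0xad71>>11)&0x1f = 0x15
mode:11 @ bit 0 → (0xad71>>0)&0x7ff = 0x571  ←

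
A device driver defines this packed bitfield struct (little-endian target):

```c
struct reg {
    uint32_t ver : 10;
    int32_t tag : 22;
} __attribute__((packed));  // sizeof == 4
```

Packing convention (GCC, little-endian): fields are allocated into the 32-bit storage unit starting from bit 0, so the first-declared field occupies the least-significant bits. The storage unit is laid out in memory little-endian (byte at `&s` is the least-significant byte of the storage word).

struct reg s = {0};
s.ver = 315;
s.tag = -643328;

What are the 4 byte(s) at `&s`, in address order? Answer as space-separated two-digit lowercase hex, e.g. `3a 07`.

3b 01 bc d8

ver (10b) val=315 bits=0x13b at bit 0: 0x0000013b
tag (22b) val=-643328 bits=0x362f00 at bit 10: 0xd8bc013b
word = 0xd8bc013b → little-endian bytes:
  [0]=0x3b  [1]=0x01  [2]=0xbc  [3]=0xd8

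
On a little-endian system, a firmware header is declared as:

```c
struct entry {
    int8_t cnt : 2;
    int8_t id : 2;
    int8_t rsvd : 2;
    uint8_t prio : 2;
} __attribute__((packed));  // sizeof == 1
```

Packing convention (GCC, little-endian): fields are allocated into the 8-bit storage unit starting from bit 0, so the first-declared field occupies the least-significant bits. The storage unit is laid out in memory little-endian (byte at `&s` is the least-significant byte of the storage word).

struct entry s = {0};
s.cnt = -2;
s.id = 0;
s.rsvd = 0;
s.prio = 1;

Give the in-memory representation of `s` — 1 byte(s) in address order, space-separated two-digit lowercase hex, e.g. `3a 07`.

[0+:2] cnt=-2 & 0x3 = 0x2; word=0x02
[2+:2] id=0 & 0x3 = 0x0; word=0x02
[4+:2] rsvd=0 & 0x3 = 0x0; word=0x02
[6+:2] prio=1 & 0x3 = 0x1; word=0x42
word = 0x42 → little-endian bytes:
  [0]=0x42

42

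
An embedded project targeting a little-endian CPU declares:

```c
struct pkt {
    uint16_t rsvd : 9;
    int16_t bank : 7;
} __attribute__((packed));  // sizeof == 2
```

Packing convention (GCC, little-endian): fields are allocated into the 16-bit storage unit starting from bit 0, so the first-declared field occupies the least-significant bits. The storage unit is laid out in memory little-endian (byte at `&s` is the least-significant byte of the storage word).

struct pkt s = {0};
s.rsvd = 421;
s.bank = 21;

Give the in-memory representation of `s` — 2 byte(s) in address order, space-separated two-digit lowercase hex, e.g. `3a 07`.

rsvd:9 = 421 → 0x1a5 << 0 → word 0x01a5
bank:7 = 21 → 0x15 << 9 → word 0x2ba5
word = 0x2ba5 → little-endian bytes:
  [0]=0xa5  [1]=0x2b

a5 2b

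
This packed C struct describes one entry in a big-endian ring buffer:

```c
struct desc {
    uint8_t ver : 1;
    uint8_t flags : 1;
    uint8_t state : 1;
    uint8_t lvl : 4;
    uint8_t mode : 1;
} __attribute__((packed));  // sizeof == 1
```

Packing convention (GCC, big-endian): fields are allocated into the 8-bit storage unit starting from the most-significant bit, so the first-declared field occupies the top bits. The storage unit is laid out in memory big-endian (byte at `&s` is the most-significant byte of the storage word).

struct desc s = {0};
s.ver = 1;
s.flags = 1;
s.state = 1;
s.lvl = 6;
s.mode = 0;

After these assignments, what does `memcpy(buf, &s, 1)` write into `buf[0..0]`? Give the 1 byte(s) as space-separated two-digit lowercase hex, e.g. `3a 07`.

ver (1b) val=1 bits=0x1 at bit 7: 0x80
flags (1b) val=1 bits=0x1 at bit 6: 0xc0
state (1b) val=1 bits=0x1 at bit 5: 0xe0
lvl (4b) val=6 bits=0x6 at bit 1: 0xec
mode (1b) val=0 bits=0x0 at bit 0: 0xec
word = 0xec → big-endian bytes:
  [0]=0xec

ec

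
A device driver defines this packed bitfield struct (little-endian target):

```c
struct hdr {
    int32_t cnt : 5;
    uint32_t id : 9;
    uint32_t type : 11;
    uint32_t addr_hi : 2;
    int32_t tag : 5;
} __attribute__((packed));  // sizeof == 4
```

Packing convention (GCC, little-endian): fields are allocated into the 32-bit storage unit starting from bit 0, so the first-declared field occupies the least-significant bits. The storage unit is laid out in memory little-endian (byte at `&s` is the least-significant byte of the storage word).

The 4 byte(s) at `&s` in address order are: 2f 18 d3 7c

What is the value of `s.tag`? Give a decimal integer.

15

[0]=0x2f [1]=0x18 [2]=0xd3 [3]=0x7c (little-endian) → word 0x7cd3182f
cnt [0+:5] = (word>>0) & 0x1f = 15
id [5+:9] = (word>>5) & 0x1ff = 193
type [14+:11] = (word>>14) & 0x7ff = 844
addr_hi [25+:2] = (word>>25) & 0x3 = 2
tag [27+:5] = (word>>27) & 0x1f = 15  ←
tag signed 5b, MSB=0: value = 15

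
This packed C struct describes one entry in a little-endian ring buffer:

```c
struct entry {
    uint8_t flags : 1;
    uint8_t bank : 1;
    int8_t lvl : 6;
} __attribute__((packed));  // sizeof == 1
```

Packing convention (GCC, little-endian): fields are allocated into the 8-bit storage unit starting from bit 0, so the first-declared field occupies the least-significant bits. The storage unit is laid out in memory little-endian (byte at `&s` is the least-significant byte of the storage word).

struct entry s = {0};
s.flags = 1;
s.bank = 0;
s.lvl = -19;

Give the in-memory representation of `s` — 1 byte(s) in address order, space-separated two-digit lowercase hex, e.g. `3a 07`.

flags:1 = 1 → 0x1 << 0 → word 0x01
bank:1 = 0 → 0x0 << 1 → word 0x01
lvl:6 = -19 → 0x2d << 2 → word 0xb5
word = 0xb5 → little-endian bytes:
  [0]=0xb5

b5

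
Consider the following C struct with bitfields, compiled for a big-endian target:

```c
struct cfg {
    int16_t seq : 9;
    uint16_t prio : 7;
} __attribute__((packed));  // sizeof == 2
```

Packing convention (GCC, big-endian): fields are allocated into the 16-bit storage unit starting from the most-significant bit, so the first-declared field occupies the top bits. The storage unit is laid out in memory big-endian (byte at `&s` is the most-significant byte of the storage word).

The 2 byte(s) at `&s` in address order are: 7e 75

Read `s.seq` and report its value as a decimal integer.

[0]=0x7e [1]=0x75 (big-endian) → word 0x7e75
seq [7+:9] = (word>>7) & 0x1ff = 252  ←
prio [0+:7] = (word>>0) & 0x7f = 117
seq signed 9b, MSB=0: value = 252

252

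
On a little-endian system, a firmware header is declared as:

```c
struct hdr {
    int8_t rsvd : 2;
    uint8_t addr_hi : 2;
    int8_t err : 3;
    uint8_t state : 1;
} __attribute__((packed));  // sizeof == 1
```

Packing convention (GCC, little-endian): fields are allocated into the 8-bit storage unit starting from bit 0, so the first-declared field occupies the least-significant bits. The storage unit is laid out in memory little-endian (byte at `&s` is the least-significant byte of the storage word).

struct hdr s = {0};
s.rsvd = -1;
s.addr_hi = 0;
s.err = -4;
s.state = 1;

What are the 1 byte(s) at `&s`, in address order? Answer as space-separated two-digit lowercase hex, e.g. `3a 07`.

c3

[0+:2] rsvd=-1 & 0x3 = 0x3; word=0x03
[2+:2] addr_hi=0 & 0x3 = 0x0; word=0x03
[4+:3] err=-4 & 0x7 = 0x4; word=0x43
[7+:1] state=1 & 0x1 = 0x1; word=0xc3
word = 0xc3 → little-endian bytes:
  [0]=0xc3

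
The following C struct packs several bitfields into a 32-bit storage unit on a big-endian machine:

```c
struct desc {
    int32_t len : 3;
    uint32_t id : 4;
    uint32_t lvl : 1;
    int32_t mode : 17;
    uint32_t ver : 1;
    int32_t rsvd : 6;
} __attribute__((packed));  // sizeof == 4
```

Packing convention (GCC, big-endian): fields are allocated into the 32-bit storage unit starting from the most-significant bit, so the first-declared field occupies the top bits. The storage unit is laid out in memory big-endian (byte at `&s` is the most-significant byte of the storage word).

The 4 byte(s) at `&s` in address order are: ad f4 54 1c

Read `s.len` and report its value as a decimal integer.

-3

[0]=0xad [1]=0xf4 [2]=0x54 [3]=0x1c (big-endian) → word 0xadf4541c
len [29+:3] = (word>>29) & 0x7 = 5  ←
id [25+:4] = (word>>25) & 0xf = 6
lvl [24+:1] = (word>>24) & 0x1 = 1
mode [7+:17] = (word>>7) & 0x1ffff = 125096
ver [6+:1] = (word>>6) & 0x1 = 0
rsvd [0+:6] = (word>>0) & 0x3f = 28
len signed 3b, MSB=1: 5 - 8 = -3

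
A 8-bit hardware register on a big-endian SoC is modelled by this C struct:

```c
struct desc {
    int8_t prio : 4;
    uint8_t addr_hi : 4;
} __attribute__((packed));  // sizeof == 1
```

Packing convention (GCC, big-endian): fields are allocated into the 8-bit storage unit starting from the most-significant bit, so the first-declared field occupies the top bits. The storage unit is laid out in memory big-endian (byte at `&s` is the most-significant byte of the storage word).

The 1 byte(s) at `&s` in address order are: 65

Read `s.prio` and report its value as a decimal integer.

[0]=0x65 (big-endian) → word 0x65
prio [4+:4] = (word>>4) & 0xf = 6  ←
addr_hi [0+:4] = (word>>0) & 0xf = 5
prio signed 4b, MSB=0: value = 6

6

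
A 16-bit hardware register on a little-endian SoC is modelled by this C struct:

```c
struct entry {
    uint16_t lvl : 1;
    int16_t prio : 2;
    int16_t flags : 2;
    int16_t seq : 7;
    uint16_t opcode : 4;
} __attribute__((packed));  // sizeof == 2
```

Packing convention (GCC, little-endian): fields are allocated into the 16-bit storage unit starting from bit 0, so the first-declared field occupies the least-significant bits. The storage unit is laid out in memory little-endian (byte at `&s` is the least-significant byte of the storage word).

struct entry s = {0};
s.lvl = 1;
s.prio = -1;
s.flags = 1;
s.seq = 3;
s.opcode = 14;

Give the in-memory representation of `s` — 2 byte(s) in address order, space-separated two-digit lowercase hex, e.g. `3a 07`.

6f e0

lvl:1 = 1 → 0x1 << 0 → word 0x0001
prio:2 = -1 → 0x3 << 1 → word 0x0007
flags:2 = 1 → 0x1 << 3 → word 0x000f
seq:7 = 3 → 0x3 << 5 → word 0x006f
opcode:4 = 14 → 0xe << 12 → word 0xe06f
word = 0xe06f → little-endian bytes:
  [0]=0x6f  [1]=0xe0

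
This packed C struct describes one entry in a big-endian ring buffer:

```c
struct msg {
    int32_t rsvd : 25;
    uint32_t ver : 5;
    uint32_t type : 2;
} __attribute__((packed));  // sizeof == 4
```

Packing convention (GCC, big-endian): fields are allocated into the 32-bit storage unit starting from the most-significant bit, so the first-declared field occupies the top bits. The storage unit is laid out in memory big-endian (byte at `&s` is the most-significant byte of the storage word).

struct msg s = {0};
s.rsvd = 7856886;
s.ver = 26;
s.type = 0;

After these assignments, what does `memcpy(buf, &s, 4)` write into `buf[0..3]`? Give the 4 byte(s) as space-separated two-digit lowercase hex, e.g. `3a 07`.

rsvd:25 = 7856886 → 0x77e2f6 << 7 → word 0x3bf17b00
ver:5 = 26 → 0x1a << 2 → word 0x3bf17b68
type:2 = 0 → 0x0 << 0 → word 0x3bf17b68
word = 0x3bf17b68 → big-endian bytes:
  [0]=0x3b  [1]=0xf1  [2]=0x7b  [3]=0x68

3b f1 7b 68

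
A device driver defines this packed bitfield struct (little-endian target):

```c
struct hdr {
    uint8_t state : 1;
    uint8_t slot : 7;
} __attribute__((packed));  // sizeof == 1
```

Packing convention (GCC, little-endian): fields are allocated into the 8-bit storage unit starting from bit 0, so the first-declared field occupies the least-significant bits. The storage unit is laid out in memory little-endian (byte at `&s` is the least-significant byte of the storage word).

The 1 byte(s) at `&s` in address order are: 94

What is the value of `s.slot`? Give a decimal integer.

74

[0]=0x94 (little-endian) → word 0x94
state [0+:1] = (word>>0) & 0x1 = 0
slot [1+:7] = (word>>1) & 0x7f = 74  ←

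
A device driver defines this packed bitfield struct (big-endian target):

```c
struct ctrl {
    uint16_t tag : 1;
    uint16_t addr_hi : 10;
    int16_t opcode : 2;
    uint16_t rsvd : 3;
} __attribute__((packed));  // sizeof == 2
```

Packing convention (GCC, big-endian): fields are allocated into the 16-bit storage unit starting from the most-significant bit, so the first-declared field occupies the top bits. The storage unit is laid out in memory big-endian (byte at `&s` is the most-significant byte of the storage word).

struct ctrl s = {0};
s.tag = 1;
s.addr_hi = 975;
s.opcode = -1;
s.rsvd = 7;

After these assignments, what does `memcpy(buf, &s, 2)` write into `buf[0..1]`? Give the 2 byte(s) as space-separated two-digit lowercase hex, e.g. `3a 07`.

f9 ff

tag (1b) val=1 bits=0x1 at bit 15: 0x8000
addr_hi (10b) val=975 bits=0x3cf at bit 5: 0xf9e0
opcode (2b) val=-1 bits=0x3 at bit 3: 0xf9f8
rsvd (3b) val=7 bits=0x7 at bit 0: 0xf9ff
word = 0xf9ff → big-endian bytes:
  [0]=0xf9  [1]=0xff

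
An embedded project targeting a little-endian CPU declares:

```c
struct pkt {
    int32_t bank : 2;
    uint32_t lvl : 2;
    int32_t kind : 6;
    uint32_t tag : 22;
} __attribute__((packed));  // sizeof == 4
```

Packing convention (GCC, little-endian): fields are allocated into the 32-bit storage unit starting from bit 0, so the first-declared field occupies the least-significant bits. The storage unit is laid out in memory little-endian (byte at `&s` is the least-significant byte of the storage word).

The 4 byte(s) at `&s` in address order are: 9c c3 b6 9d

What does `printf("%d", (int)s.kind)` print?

-7

[0]=0x9c [1]=0xc3 [2]=0xb6 [3]=0x9d (little-endian) → word 0x9db6c39c
bank [0+:2] = (word>>0) & 0x3 = 0
lvl [2+:2] = (word>>2) & 0x3 = 3
kind [4+:6] = (word>>4) & 0x3f = 57  ←
tag [10+:22] = (word>>10) & 0x3fffff = 2583984
kind signed 6b, MSB=1: 57 - 64 = -7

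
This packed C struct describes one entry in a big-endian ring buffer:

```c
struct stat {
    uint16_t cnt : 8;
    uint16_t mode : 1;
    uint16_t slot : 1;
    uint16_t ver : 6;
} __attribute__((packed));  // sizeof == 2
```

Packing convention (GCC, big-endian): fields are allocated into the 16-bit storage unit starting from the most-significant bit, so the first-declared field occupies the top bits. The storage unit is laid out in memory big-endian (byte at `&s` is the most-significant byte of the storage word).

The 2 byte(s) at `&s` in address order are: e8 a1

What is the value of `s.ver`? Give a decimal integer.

[0]=0xe8 [1]=0xa1 (big-endian) → word 0xe8a1
cnt [8+:8] = (word>>8) & 0xff = 232
mode [7+:1] = (word>>7) & 0x1 = 1
slot [6+:1] = (word>>6) & 0x1 = 0
ver [0+:6] = (word>>0) & 0x3f = 33  ←

33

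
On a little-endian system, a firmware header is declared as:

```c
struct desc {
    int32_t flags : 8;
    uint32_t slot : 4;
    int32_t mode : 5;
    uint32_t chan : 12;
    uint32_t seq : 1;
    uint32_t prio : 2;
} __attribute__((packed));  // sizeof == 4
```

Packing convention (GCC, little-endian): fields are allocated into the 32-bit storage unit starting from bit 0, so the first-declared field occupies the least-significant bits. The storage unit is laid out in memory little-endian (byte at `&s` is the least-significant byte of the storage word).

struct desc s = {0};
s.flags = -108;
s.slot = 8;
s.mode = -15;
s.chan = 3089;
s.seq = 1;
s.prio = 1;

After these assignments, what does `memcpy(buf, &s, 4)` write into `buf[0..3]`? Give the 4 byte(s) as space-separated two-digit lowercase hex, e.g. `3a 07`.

flags:8 = -108 → 0x94 << 0 → word 0x00000094
slot:4 = 8 → 0x8 << 8 → word 0x00000894
mode:5 = -15 → 0x11 << 12 → word 0x00011894
chan:12 = 3089 → 0xc11 << 17 → word 0x18231894
seq:1 = 1 → 0x1 << 29 → word 0x38231894
prio:2 = 1 → 0x1 << 30 → word 0x78231894
word = 0x78231894 → little-endian bytes:
  [0]=0x94  [1]=0x18  [2]=0x23  [3]=0x78

94 18 23 78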